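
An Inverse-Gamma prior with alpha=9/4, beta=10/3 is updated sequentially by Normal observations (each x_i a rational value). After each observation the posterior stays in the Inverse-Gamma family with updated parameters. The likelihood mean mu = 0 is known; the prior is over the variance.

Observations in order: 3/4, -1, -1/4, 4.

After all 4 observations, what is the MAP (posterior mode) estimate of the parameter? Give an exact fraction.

obs 1: x=3/4 → posterior Inverse-Gamma(11/4, 347/96)
obs 2: x=-1 → posterior Inverse-Gamma(13/4, 395/96)
obs 3: x=-1/4 → posterior Inverse-Gamma(15/4, 199/48)
obs 4: x=4 → posterior Inverse-Gamma(17/4, 583/48)

583/252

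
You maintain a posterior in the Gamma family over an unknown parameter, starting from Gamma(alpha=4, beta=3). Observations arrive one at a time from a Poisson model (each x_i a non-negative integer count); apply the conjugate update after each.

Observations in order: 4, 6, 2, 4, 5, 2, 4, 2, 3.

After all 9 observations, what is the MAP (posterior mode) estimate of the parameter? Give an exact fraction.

35/12

obs 1: x=4 → posterior Gamma(8, 4)
obs 2: x=6 → posterior Gamma(14, 5)
obs 3: x=2 → posterior Gamma(16, 6)
obs 4: x=4 → posterior Gamma(20, 7)
obs 5: x=5 → posterior Gamma(25, 8)
obs 6: x=2 → posterior Gamma(27, 9)
obs 7: x=4 → posterior Gamma(31, 10)
obs 8: x=2 → posterior Gamma(33, 11)
obs 9: x=3 → posterior Gamma(36, 12)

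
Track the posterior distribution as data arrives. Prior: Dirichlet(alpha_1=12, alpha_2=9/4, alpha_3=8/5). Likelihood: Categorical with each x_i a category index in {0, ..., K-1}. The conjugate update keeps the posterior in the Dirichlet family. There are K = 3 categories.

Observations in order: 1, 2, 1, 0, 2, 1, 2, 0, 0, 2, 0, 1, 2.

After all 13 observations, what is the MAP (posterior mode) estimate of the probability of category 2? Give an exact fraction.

obs 1: x=1 → posterior Dirichlet(12, 13/4, 8/5)
obs 2: x=2 → posterior Dirichlet(12, 13/4, 13/5)
obs 3: x=1 → posterior Dirichlet(12, 17/4, 13/5)
obs 4: x=0 → posterior Dirichlet(13, 17/4, 13/5)
obs 5: x=2 → posterior Dirichlet(13, 17/4, 18/5)
obs 6: x=1 → posterior Dirichlet(13, 21/4, 18/5)
obs 7: x=2 → posterior Dirichlet(13, 21/4, 23/5)
obs 8: x=0 → posterior Dirichlet(14, 21/4, 23/5)
obs 9: x=0 → posterior Dirichlet(15, 21/4, 23/5)
obs 10: x=2 → posterior Dirichlet(15, 21/4, 28/5)
obs 11: x=0 → posterior Dirichlet(16, 21/4, 28/5)
obs 12: x=1 → posterior Dirichlet(16, 25/4, 28/5)
obs 13: x=2 → posterior Dirichlet(16, 25/4, 33/5)

112/517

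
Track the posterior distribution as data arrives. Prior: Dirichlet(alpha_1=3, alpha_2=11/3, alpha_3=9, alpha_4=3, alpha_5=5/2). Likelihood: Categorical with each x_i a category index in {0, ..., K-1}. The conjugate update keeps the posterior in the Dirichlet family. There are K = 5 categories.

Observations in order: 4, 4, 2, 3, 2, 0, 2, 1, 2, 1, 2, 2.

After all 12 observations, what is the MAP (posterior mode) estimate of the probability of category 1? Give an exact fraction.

obs 1: x=4 → posterior Dirichlet(3, 11/3, 9, 3, 7/2)
obs 2: x=4 → posterior Dirichlet(3, 11/3, 9, 3, 9/2)
obs 3: x=2 → posterior Dirichlet(3, 11/3, 10, 3, 9/2)
obs 4: x=3 → posterior Dirichlet(3, 11/3, 10, 4, 9/2)
obs 5: x=2 → posterior Dirichlet(3, 11/3, 11, 4, 9/2)
obs 6: x=0 → posterior Dirichlet(4, 11/3, 11, 4, 9/2)
obs 7: x=2 → posterior Dirichlet(4, 11/3, 12, 4, 9/2)
obs 8: x=1 → posterior Dirichlet(4, 14/3, 12, 4, 9/2)
obs 9: x=2 → posterior Dirichlet(4, 14/3, 13, 4, 9/2)
obs 10: x=1 → posterior Dirichlet(4, 17/3, 13, 4, 9/2)
obs 11: x=2 → posterior Dirichlet(4, 17/3, 14, 4, 9/2)
obs 12: x=2 → posterior Dirichlet(4, 17/3, 15, 4, 9/2)

28/169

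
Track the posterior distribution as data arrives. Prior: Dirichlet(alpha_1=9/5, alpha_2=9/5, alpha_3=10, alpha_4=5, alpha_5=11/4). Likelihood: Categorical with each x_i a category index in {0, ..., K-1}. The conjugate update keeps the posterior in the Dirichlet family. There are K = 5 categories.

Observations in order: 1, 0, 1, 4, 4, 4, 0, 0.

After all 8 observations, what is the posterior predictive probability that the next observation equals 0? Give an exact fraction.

obs 1: x=1 → posterior Dirichlet(9/5, 14/5, 10, 5, 11/4)
obs 2: x=0 → posterior Dirichlet(14/5, 14/5, 10, 5, 11/4)
obs 3: x=1 → posterior Dirichlet(14/5, 19/5, 10, 5, 11/4)
obs 4: x=4 → posterior Dirichlet(14/5, 19/5, 10, 5, 15/4)
obs 5: x=4 → posterior Dirichlet(14/5, 19/5, 10, 5, 19/4)
obs 6: x=4 → posterior Dirichlet(14/5, 19/5, 10, 5, 23/4)
obs 7: x=0 → posterior Dirichlet(19/5, 19/5, 10, 5, 23/4)
obs 8: x=0 → posterior Dirichlet(24/5, 19/5, 10, 5, 23/4)

96/587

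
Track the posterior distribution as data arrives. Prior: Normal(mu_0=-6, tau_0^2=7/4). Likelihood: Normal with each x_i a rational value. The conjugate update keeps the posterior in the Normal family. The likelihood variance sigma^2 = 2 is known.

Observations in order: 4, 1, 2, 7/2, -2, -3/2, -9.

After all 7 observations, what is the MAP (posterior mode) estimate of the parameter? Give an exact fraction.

-62/57

obs 1: x=4 → posterior Normal(-4/3, 14/15)
obs 2: x=1 → posterior Normal(-13/22, 7/11)
obs 3: x=2 → posterior Normal(1/29, 14/29)
obs 4: x=7/2 → posterior Normal(17/24, 7/18)
obs 5: x=-2 → posterior Normal(23/86, 14/43)
obs 6: x=-3/2 → posterior Normal(1/50, 7/25)
obs 7: x=-9 → posterior Normal(-62/57, 14/57)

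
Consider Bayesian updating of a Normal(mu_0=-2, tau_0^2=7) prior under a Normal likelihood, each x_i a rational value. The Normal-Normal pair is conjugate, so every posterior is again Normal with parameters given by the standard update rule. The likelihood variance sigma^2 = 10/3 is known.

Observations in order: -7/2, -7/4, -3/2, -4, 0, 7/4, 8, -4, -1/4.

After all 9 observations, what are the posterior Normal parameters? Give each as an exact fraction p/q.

obs 1: x=-7/2 → posterior Normal(-187/62, 70/31)
obs 2: x=-7/4 → posterior Normal(-521/208, 35/26)
obs 3: x=-3/2 → posterior Normal(-647/292, 70/73)
obs 4: x=-4 → posterior Normal(-983/376, 35/47)
obs 5: x=0 → posterior Normal(-983/460, 14/23)
obs 6: x=7/4 → posterior Normal(-209/136, 35/68)
obs 7: x=8 → posterior Normal(-41/157, 70/157)
obs 8: x=-4 → posterior Normal(-125/178, 35/89)
obs 9: x=-1/4 → posterior Normal(-521/796, 70/199)

mu_0=-521/796, tau_0^2=70/199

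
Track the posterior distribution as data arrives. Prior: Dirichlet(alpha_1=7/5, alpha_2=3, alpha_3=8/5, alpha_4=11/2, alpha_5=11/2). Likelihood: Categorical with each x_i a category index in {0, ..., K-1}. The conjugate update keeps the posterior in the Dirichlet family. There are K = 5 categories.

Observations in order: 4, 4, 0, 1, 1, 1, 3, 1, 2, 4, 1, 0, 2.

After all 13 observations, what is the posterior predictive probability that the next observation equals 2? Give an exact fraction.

3/25

obs 1: x=4 → posterior Dirichlet(7/5, 3, 8/5, 11/2, 13/2)
obs 2: x=4 → posterior Dirichlet(7/5, 3, 8/5, 11/2, 15/2)
obs 3: x=0 → posterior Dirichlet(12/5, 3, 8/5, 11/2, 15/2)
obs 4: x=1 → posterior Dirichlet(12/5, 4, 8/5, 11/2, 15/2)
obs 5: x=1 → posterior Dirichlet(12/5, 5, 8/5, 11/2, 15/2)
obs 6: x=1 → posterior Dirichlet(12/5, 6, 8/5, 11/2, 15/2)
obs 7: x=3 → posterior Dirichlet(12/5, 6, 8/5, 13/2, 15/2)
obs 8: x=1 → posterior Dirichlet(12/5, 7, 8/5, 13/2, 15/2)
obs 9: x=2 → posterior Dirichlet(12/5, 7, 13/5, 13/2, 15/2)
obs 10: x=4 → posterior Dirichlet(12/5, 7, 13/5, 13/2, 17/2)
obs 11: x=1 → posterior Dirichlet(12/5, 8, 13/5, 13/2, 17/2)
obs 12: x=0 → posterior Dirichlet(17/5, 8, 13/5, 13/2, 17/2)
obs 13: x=2 → posterior Dirichlet(17/5, 8, 18/5, 13/2, 17/2)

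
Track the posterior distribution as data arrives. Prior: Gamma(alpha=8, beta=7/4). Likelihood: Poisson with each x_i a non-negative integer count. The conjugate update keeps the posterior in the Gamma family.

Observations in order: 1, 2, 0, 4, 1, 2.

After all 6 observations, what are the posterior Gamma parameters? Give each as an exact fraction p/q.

obs 1: x=1 → posterior Gamma(9, 11/4)
obs 2: x=2 → posterior Gamma(11, 15/4)
obs 3: x=0 → posterior Gamma(11, 19/4)
obs 4: x=4 → posterior Gamma(15, 23/4)
obs 5: x=1 → posterior Gamma(16, 27/4)
obs 6: x=2 → posterior Gamma(18, 31/4)

alpha=18, beta=31/4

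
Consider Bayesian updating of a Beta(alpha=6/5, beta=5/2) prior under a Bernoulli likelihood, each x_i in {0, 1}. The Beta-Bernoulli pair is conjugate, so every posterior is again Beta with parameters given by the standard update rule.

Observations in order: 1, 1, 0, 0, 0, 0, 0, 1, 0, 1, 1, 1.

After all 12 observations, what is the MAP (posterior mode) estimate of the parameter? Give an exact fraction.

obs 1: x=1 → posterior Beta(11/5, 5/2)
obs 2: x=1 → posterior Beta(16/5, 5/2)
obs 3: x=0 → posterior Beta(16/5, 7/2)
obs 4: x=0 → posterior Beta(16/5, 9/2)
obs 5: x=0 → posterior Beta(16/5, 11/2)
obs 6: x=0 → posterior Beta(16/5, 13/2)
obs 7: x=0 → posterior Beta(16/5, 15/2)
obs 8: x=1 → posterior Beta(21/5, 15/2)
obs 9: x=0 → posterior Beta(21/5, 17/2)
obs 10: x=1 → posterior Beta(26/5, 17/2)
obs 11: x=1 → posterior Beta(31/5, 17/2)
obs 12: x=1 → posterior Beta(36/5, 17/2)

62/137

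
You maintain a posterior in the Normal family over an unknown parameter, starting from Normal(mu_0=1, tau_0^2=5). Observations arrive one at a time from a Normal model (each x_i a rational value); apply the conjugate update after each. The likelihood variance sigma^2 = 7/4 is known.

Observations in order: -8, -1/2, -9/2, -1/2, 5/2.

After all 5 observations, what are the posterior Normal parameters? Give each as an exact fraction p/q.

obs 1: x=-8 → posterior Normal(-17/3, 35/27)
obs 2: x=-1/2 → posterior Normal(-163/47, 35/47)
obs 3: x=-9/2 → posterior Normal(-253/67, 35/67)
obs 4: x=-1/2 → posterior Normal(-263/87, 35/87)
obs 5: x=5/2 → posterior Normal(-213/107, 35/107)

mu_0=-213/107, tau_0^2=35/107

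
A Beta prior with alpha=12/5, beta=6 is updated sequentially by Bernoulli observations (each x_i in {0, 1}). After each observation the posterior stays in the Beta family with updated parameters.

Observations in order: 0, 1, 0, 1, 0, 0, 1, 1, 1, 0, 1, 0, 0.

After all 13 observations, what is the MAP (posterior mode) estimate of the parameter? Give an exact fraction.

obs 1: x=0 → posterior Beta(12/5, 7)
obs 2: x=1 → posterior Beta(17/5, 7)
obs 3: x=0 → posterior Beta(17/5, 8)
obs 4: x=1 → posterior Beta(22/5, 8)
obs 5: x=0 → posterior Beta(22/5, 9)
obs 6: x=0 → posterior Beta(22/5, 10)
obs 7: x=1 → posterior Beta(27/5, 10)
obs 8: x=1 → posterior Beta(32/5, 10)
obs 9: x=1 → posterior Beta(37/5, 10)
obs 10: x=0 → posterior Beta(37/5, 11)
obs 11: x=1 → posterior Beta(42/5, 11)
obs 12: x=0 → posterior Beta(42/5, 12)
obs 13: x=0 → posterior Beta(42/5, 13)

37/97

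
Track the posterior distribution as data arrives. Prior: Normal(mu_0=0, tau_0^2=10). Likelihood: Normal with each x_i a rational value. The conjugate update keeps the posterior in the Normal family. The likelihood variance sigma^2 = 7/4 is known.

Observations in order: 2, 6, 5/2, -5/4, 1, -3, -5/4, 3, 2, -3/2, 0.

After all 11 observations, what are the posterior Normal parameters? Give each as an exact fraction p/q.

obs 1: x=2 → posterior Normal(80/47, 70/47)
obs 2: x=6 → posterior Normal(320/87, 70/87)
obs 3: x=5/2 → posterior Normal(420/127, 70/127)
obs 4: x=-5/4 → posterior Normal(370/167, 70/167)
obs 5: x=1 → posterior Normal(410/207, 70/207)
obs 6: x=-3 → posterior Normal(290/247, 70/247)
obs 7: x=-5/4 → posterior Normal(240/287, 10/41)
obs 8: x=3 → posterior Normal(120/109, 70/327)
obs 9: x=2 → posterior Normal(440/367, 70/367)
obs 10: x=-3/2 → posterior Normal(380/407, 70/407)
obs 11: x=0 → posterior Normal(380/447, 70/447)

mu_0=380/447, tau_0^2=70/447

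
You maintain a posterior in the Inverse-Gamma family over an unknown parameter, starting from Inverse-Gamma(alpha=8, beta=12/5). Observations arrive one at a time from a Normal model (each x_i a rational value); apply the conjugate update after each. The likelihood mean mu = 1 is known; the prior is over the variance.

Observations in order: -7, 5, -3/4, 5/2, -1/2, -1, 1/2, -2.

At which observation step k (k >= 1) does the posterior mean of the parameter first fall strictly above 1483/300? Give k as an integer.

obs 1: x=-7 → posterior Inverse-Gamma(17/2, 172/5)
obs 2: x=5 → posterior Inverse-Gamma(9, 212/5)
obs 3: x=-3/4 → posterior Inverse-Gamma(19/2, 7029/160)
obs 4: x=5/2 → posterior Inverse-Gamma(10, 7209/160)
obs 5: x=-1/2 → posterior Inverse-Gamma(21/2, 7389/160)
obs 6: x=-1 → posterior Inverse-Gamma(11, 7709/160)
obs 7: x=1/2 → posterior Inverse-Gamma(23/2, 7729/160)
obs 8: x=-2 → posterior Inverse-Gamma(12, 8449/160)

k = 2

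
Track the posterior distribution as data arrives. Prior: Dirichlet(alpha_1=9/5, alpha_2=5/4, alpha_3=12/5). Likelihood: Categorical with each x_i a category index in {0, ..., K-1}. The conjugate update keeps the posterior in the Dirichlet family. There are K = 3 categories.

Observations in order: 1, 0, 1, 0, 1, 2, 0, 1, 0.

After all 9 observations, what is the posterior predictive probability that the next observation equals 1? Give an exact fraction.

105/289

obs 1: x=1 → posterior Dirichlet(9/5, 9/4, 12/5)
obs 2: x=0 → posterior Dirichlet(14/5, 9/4, 12/5)
obs 3: x=1 → posterior Dirichlet(14/5, 13/4, 12/5)
obs 4: x=0 → posterior Dirichlet(19/5, 13/4, 12/5)
obs 5: x=1 → posterior Dirichlet(19/5, 17/4, 12/5)
obs 6: x=2 → posterior Dirichlet(19/5, 17/4, 17/5)
obs 7: x=0 → posterior Dirichlet(24/5, 17/4, 17/5)
obs 8: x=1 → posterior Dirichlet(24/5, 21/4, 17/5)
obs 9: x=0 → posterior Dirichlet(29/5, 21/4, 17/5)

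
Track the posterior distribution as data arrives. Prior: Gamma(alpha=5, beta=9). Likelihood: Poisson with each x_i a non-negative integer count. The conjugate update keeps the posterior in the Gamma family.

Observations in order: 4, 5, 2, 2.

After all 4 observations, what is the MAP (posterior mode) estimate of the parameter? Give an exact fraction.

obs 1: x=4 → posterior Gamma(9, 10)
obs 2: x=5 → posterior Gamma(14, 11)
obs 3: x=2 → posterior Gamma(16, 12)
obs 4: x=2 → posterior Gamma(18, 13)

17/13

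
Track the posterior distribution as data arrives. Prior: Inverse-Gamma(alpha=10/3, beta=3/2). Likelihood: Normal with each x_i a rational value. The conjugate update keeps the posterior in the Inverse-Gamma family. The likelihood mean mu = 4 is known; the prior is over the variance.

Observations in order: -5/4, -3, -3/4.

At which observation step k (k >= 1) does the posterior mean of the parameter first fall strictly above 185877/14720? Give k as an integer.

obs 1: x=-5/4 → posterior Inverse-Gamma(23/6, 489/32)
obs 2: x=-3 → posterior Inverse-Gamma(13/3, 1273/32)
obs 3: x=-3/4 → posterior Inverse-Gamma(29/6, 817/16)

k = 3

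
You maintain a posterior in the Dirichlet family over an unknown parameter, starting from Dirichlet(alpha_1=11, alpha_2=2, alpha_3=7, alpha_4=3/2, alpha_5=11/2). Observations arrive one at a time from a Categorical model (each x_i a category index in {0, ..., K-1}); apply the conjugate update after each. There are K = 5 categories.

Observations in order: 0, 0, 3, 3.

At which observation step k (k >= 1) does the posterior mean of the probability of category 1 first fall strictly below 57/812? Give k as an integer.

obs 1: x=0 → posterior Dirichlet(12, 2, 7, 3/2, 11/2)
obs 2: x=0 → posterior Dirichlet(13, 2, 7, 3/2, 11/2)
obs 3: x=3 → posterior Dirichlet(13, 2, 7, 5/2, 11/2)
obs 4: x=3 → posterior Dirichlet(13, 2, 7, 7/2, 11/2)

k = 2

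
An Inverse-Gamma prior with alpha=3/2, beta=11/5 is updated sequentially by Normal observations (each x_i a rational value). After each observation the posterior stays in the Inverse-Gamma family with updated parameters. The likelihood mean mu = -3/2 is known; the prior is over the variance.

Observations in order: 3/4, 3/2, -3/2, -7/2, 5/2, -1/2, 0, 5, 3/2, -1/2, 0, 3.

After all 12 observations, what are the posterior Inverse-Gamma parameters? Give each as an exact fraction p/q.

obs 1: x=3/4 → posterior Inverse-Gamma(2, 757/160)
obs 2: x=3/2 → posterior Inverse-Gamma(5/2, 1477/160)
obs 3: x=-3/2 → posterior Inverse-Gamma(3, 1477/160)
obs 4: x=-7/2 → posterior Inverse-Gamma(7/2, 1797/160)
obs 5: x=5/2 → posterior Inverse-Gamma(4, 3077/160)
obs 6: x=-1/2 → posterior Inverse-Gamma(9/2, 3157/160)
obs 7: x=0 → posterior Inverse-Gamma(5, 3337/160)
obs 8: x=5 → posterior Inverse-Gamma(11/2, 6717/160)
obs 9: x=3/2 → posterior Inverse-Gamma(6, 7437/160)
obs 10: x=-1/2 → posterior Inverse-Gamma(13/2, 7517/160)
obs 11: x=0 → posterior Inverse-Gamma(7, 7697/160)
obs 12: x=3 → posterior Inverse-Gamma(15/2, 9317/160)

alpha=15/2, beta=9317/160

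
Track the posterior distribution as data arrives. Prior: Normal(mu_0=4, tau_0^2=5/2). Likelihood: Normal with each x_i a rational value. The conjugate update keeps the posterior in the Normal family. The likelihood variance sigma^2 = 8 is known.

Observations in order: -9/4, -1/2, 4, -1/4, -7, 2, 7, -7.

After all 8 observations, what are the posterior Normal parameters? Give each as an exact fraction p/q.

obs 1: x=-9/4 → posterior Normal(211/84, 40/21)
obs 2: x=-1/2 → posterior Normal(201/104, 20/13)
obs 3: x=4 → posterior Normal(281/124, 40/31)
obs 4: x=-1/4 → posterior Normal(23/12, 10/9)
obs 5: x=-7 → posterior Normal(34/41, 40/41)
obs 6: x=2 → posterior Normal(22/23, 20/23)
obs 7: x=7 → posterior Normal(79/51, 40/51)
obs 8: x=-7 → posterior Normal(11/14, 5/7)

mu_0=11/14, tau_0^2=5/7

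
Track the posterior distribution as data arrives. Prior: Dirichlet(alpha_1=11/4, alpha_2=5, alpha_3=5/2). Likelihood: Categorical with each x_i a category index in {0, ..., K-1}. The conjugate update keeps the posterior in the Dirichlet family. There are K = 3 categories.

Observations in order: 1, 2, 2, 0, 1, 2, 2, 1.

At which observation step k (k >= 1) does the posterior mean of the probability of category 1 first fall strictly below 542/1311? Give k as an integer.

k = 7

obs 1: x=1 → posterior Dirichlet(11/4, 6, 5/2)
obs 2: x=2 → posterior Dirichlet(11/4, 6, 7/2)
obs 3: x=2 → posterior Dirichlet(11/4, 6, 9/2)
obs 4: x=0 → posterior Dirichlet(15/4, 6, 9/2)
obs 5: x=1 → posterior Dirichlet(15/4, 7, 9/2)
obs 6: x=2 → posterior Dirichlet(15/4, 7, 11/2)
obs 7: x=2 → posterior Dirichlet(15/4, 7, 13/2)
obs 8: x=1 → posterior Dirichlet(15/4, 8, 13/2)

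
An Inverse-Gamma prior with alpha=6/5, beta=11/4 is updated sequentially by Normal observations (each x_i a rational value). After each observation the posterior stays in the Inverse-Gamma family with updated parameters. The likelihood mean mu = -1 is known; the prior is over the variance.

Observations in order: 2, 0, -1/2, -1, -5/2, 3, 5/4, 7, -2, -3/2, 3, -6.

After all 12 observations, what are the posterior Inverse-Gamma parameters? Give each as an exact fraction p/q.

alpha=36/5, beta=2325/32

obs 1: x=2 → posterior Inverse-Gamma(17/10, 29/4)
obs 2: x=0 → posterior Inverse-Gamma(11/5, 31/4)
obs 3: x=-1/2 → posterior Inverse-Gamma(27/10, 63/8)
obs 4: x=-1 → posterior Inverse-Gamma(16/5, 63/8)
obs 5: x=-5/2 → posterior Inverse-Gamma(37/10, 9)
obs 6: x=3 → posterior Inverse-Gamma(21/5, 17)
obs 7: x=5/4 → posterior Inverse-Gamma(47/10, 625/32)
obs 8: x=7 → posterior Inverse-Gamma(26/5, 1649/32)
obs 9: x=-2 → posterior Inverse-Gamma(57/10, 1665/32)
obs 10: x=-3/2 → posterior Inverse-Gamma(31/5, 1669/32)
obs 11: x=3 → posterior Inverse-Gamma(67/10, 1925/32)
obs 12: x=-6 → posterior Inverse-Gamma(36/5, 2325/32)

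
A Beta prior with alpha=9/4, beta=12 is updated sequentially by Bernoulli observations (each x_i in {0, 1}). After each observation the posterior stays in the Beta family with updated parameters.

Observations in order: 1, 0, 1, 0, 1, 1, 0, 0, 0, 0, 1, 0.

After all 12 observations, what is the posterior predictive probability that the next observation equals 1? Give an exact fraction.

obs 1: x=1 → posterior Beta(13/4, 12)
obs 2: x=0 → posterior Beta(13/4, 13)
obs 3: x=1 → posterior Beta(17/4, 13)
obs 4: x=0 → posterior Beta(17/4, 14)
obs 5: x=1 → posterior Beta(21/4, 14)
obs 6: x=1 → posterior Beta(25/4, 14)
obs 7: x=0 → posterior Beta(25/4, 15)
obs 8: x=0 → posterior Beta(25/4, 16)
obs 9: x=0 → posterior Beta(25/4, 17)
obs 10: x=0 → posterior Beta(25/4, 18)
obs 11: x=1 → posterior Beta(29/4, 18)
obs 12: x=0 → posterior Beta(29/4, 19)

29/105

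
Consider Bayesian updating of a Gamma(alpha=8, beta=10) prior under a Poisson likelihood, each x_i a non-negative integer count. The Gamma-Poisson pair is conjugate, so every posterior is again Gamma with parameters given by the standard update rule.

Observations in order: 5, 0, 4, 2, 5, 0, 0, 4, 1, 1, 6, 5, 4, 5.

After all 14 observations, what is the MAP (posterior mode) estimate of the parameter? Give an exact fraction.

49/24

obs 1: x=5 → posterior Gamma(13, 11)
obs 2: x=0 → posterior Gamma(13, 12)
obs 3: x=4 → posterior Gamma(17, 13)
obs 4: x=2 → posterior Gamma(19, 14)
obs 5: x=5 → posterior Gamma(24, 15)
obs 6: x=0 → posterior Gamma(24, 16)
obs 7: x=0 → posterior Gamma(24, 17)
obs 8: x=4 → posterior Gamma(28, 18)
obs 9: x=1 → posterior Gamma(29, 19)
obs 10: x=1 → posterior Gamma(30, 20)
obs 11: x=6 → posterior Gamma(36, 21)
obs 12: x=5 → posterior Gamma(41, 22)
obs 13: x=4 → posterior Gamma(45, 23)
obs 14: x=5 → posterior Gamma(50, 24)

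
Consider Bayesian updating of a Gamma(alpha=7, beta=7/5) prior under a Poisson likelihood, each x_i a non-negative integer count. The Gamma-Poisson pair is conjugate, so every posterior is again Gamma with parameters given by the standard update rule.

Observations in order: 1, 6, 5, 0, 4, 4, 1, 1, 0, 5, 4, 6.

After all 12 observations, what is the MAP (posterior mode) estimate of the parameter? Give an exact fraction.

215/67

obs 1: x=1 → posterior Gamma(8, 12/5)
obs 2: x=6 → posterior Gamma(14, 17/5)
obs 3: x=5 → posterior Gamma(19, 22/5)
obs 4: x=0 → posterior Gamma(19, 27/5)
obs 5: x=4 → posterior Gamma(23, 32/5)
obs 6: x=4 → posterior Gamma(27, 37/5)
obs 7: x=1 → posterior Gamma(28, 42/5)
obs 8: x=1 → posterior Gamma(29, 47/5)
obs 9: x=0 → posterior Gamma(29, 52/5)
obs 10: x=5 → posterior Gamma(34, 57/5)
obs 11: x=4 → posterior Gamma(38, 62/5)
obs 12: x=6 → posterior Gamma(44, 67/5)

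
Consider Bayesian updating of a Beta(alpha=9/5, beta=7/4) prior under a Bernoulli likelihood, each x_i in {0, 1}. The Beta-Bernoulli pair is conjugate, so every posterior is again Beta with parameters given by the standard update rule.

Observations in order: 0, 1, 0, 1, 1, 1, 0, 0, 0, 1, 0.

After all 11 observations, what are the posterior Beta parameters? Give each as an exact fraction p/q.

obs 1: x=0 → posterior Beta(9/5, 11/4)
obs 2: x=1 → posterior Beta(14/5, 11/4)
obs 3: x=0 → posterior Beta(14/5, 15/4)
obs 4: x=1 → posterior Beta(19/5, 15/4)
obs 5: x=1 → posterior Beta(24/5, 15/4)
obs 6: x=1 → posterior Beta(29/5, 15/4)
obs 7: x=0 → posterior Beta(29/5, 19/4)
obs 8: x=0 → posterior Beta(29/5, 23/4)
obs 9: x=0 → posterior Beta(29/5, 27/4)
obs 10: x=1 → posterior Beta(34/5, 27/4)
obs 11: x=0 → posterior Beta(34/5, 31/4)

alpha=34/5, beta=31/4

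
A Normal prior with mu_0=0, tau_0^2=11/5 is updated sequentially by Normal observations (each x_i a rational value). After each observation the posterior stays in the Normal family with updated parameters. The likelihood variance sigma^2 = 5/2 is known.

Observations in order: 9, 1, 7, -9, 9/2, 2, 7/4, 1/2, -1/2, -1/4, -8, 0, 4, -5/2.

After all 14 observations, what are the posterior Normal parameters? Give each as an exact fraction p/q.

mu_0=209/333, tau_0^2=55/333

obs 1: x=9 → posterior Normal(198/47, 55/47)
obs 2: x=1 → posterior Normal(220/69, 55/69)
obs 3: x=7 → posterior Normal(374/91, 55/91)
obs 4: x=-9 → posterior Normal(176/113, 55/113)
obs 5: x=9/2 → posterior Normal(55/27, 11/27)
obs 6: x=2 → posterior Normal(319/157, 55/157)
obs 7: x=7/4 → posterior Normal(715/358, 55/179)
obs 8: x=1/2 → posterior Normal(11/6, 55/201)
obs 9: x=-1/2 → posterior Normal(715/446, 55/223)
obs 10: x=-1/4 → posterior Normal(352/245, 11/49)
obs 11: x=-8 → posterior Normal(176/267, 55/267)
obs 12: x=0 → posterior Normal(176/289, 55/289)
obs 13: x=4 → posterior Normal(264/311, 55/311)
obs 14: x=-5/2 → posterior Normal(209/333, 55/333)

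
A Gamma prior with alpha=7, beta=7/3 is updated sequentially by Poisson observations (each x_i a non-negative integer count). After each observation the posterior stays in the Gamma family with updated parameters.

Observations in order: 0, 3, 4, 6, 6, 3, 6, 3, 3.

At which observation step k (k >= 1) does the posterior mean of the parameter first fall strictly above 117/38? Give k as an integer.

k = 4

obs 1: x=0 → posterior Gamma(7, 10/3)
obs 2: x=3 → posterior Gamma(10, 13/3)
obs 3: x=4 → posterior Gamma(14, 16/3)
obs 4: x=6 → posterior Gamma(20, 19/3)
obs 5: x=6 → posterior Gamma(26, 22/3)
obs 6: x=3 → posterior Gamma(29, 25/3)
obs 7: x=6 → posterior Gamma(35, 28/3)
obs 8: x=3 → posterior Gamma(38, 31/3)
obs 9: x=3 → posterior Gamma(41, 34/3)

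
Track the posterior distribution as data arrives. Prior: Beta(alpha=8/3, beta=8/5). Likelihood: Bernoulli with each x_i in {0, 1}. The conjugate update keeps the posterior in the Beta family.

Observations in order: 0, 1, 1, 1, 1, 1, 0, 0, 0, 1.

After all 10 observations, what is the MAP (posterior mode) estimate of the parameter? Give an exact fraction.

5/8

obs 1: x=0 → posterior Beta(8/3, 13/5)
obs 2: x=1 → posterior Beta(11/3, 13/5)
obs 3: x=1 → posterior Beta(14/3, 13/5)
obs 4: x=1 → posterior Beta(17/3, 13/5)
obs 5: x=1 → posterior Beta(20/3, 13/5)
obs 6: x=1 → posterior Beta(23/3, 13/5)
obs 7: x=0 → posterior Beta(23/3, 18/5)
obs 8: x=0 → posterior Beta(23/3, 23/5)
obs 9: x=0 → posterior Beta(23/3, 28/5)
obs 10: x=1 → posterior Beta(26/3, 28/5)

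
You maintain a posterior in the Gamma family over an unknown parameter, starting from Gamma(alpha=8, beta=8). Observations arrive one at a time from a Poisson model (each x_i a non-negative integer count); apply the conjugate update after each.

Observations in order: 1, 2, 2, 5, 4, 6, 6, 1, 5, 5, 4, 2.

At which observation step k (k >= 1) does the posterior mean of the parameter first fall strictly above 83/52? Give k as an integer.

k = 5

obs 1: x=1 → posterior Gamma(9, 9)
obs 2: x=2 → posterior Gamma(11, 10)
obs 3: x=2 → posterior Gamma(13, 11)
obs 4: x=5 → posterior Gamma(18, 12)
obs 5: x=4 → posterior Gamma(22, 13)
obs 6: x=6 → posterior Gamma(28, 14)
obs 7: x=6 → posterior Gamma(34, 15)
obs 8: x=1 → posterior Gamma(35, 16)
obs 9: x=5 → posterior Gamma(40, 17)
obs 10: x=5 → posterior Gamma(45, 18)
obs 11: x=4 → posterior Gamma(49, 19)
obs 12: x=2 → posterior Gamma(51, 20)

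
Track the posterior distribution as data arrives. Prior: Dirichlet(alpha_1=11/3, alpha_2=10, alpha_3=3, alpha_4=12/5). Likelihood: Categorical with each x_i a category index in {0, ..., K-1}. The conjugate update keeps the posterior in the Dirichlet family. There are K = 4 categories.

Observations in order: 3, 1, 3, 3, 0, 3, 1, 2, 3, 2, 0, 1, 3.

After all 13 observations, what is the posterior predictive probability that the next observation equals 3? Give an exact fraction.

obs 1: x=3 → posterior Dirichlet(11/3, 10, 3, 17/5)
obs 2: x=1 → posterior Dirichlet(11/3, 11, 3, 17/5)
obs 3: x=3 → posterior Dirichlet(11/3, 11, 3, 22/5)
obs 4: x=3 → posterior Dirichlet(11/3, 11, 3, 27/5)
obs 5: x=0 → posterior Dirichlet(14/3, 11, 3, 27/5)
obs 6: x=3 → posterior Dirichlet(14/3, 11, 3, 32/5)
obs 7: x=1 → posterior Dirichlet(14/3, 12, 3, 32/5)
obs 8: x=2 → posterior Dirichlet(14/3, 12, 4, 32/5)
obs 9: x=3 → posterior Dirichlet(14/3, 12, 4, 37/5)
obs 10: x=2 → posterior Dirichlet(14/3, 12, 5, 37/5)
obs 11: x=0 → posterior Dirichlet(17/3, 12, 5, 37/5)
obs 12: x=1 → posterior Dirichlet(17/3, 13, 5, 37/5)
obs 13: x=3 → posterior Dirichlet(17/3, 13, 5, 42/5)

126/481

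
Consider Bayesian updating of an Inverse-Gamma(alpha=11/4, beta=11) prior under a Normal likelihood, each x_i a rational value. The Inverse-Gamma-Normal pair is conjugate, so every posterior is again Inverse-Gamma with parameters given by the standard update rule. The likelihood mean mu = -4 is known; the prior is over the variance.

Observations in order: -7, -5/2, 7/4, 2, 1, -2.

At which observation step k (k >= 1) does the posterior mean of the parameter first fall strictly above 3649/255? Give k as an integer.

obs 1: x=-7 → posterior Inverse-Gamma(13/4, 31/2)
obs 2: x=-5/2 → posterior Inverse-Gamma(15/4, 133/8)
obs 3: x=7/4 → posterior Inverse-Gamma(17/4, 1061/32)
obs 4: x=2 → posterior Inverse-Gamma(19/4, 1637/32)
obs 5: x=1 → posterior Inverse-Gamma(21/4, 2037/32)
obs 6: x=-2 → posterior Inverse-Gamma(23/4, 2101/32)

k = 5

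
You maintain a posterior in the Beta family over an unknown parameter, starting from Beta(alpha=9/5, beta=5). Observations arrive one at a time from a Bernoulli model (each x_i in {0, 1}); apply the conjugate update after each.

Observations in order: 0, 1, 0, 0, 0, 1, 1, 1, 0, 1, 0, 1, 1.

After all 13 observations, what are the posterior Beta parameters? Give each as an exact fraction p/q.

obs 1: x=0 → posterior Beta(9/5, 6)
obs 2: x=1 → posterior Beta(14/5, 6)
obs 3: x=0 → posterior Beta(14/5, 7)
obs 4: x=0 → posterior Beta(14/5, 8)
obs 5: x=0 → posterior Beta(14/5, 9)
obs 6: x=1 → posterior Beta(19/5, 9)
obs 7: x=1 → posterior Beta(24/5, 9)
obs 8: x=1 → posterior Beta(29/5, 9)
obs 9: x=0 → posterior Beta(29/5, 10)
obs 10: x=1 → posterior Beta(34/5, 10)
obs 11: x=0 → posterior Beta(34/5, 11)
obs 12: x=1 → posterior Beta(39/5, 11)
obs 13: x=1 → posterior Beta(44/5, 11)

alpha=44/5, beta=11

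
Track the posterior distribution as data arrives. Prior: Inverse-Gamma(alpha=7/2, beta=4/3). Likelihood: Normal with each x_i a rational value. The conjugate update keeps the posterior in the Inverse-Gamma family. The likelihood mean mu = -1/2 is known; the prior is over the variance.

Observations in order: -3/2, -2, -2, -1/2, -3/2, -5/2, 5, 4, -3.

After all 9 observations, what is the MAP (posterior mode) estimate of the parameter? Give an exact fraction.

839/216

obs 1: x=-3/2 → posterior Inverse-Gamma(4, 11/6)
obs 2: x=-2 → posterior Inverse-Gamma(9/2, 71/24)
obs 3: x=-2 → posterior Inverse-Gamma(5, 49/12)
obs 4: x=-1/2 → posterior Inverse-Gamma(11/2, 49/12)
obs 5: x=-3/2 → posterior Inverse-Gamma(6, 55/12)
obs 6: x=-5/2 → posterior Inverse-Gamma(13/2, 79/12)
obs 7: x=5 → posterior Inverse-Gamma(7, 521/24)
obs 8: x=4 → posterior Inverse-Gamma(15/2, 191/6)
obs 9: x=-3 → posterior Inverse-Gamma(8, 839/24)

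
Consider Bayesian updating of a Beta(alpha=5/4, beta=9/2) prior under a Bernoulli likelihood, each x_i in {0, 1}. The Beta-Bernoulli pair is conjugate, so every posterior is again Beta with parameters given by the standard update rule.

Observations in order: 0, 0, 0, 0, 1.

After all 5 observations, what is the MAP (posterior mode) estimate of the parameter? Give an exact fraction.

1/7

obs 1: x=0 → posterior Beta(5/4, 11/2)
obs 2: x=0 → posterior Beta(5/4, 13/2)
obs 3: x=0 → posterior Beta(5/4, 15/2)
obs 4: x=0 → posterior Beta(5/4, 17/2)
obs 5: x=1 → posterior Beta(9/4, 17/2)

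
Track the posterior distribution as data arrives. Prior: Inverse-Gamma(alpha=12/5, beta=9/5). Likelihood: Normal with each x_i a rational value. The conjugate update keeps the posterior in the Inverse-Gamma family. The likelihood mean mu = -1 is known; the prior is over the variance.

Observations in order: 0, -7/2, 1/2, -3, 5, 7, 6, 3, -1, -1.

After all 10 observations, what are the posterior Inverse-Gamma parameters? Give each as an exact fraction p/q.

alpha=37/5, beta=1821/20

obs 1: x=0 → posterior Inverse-Gamma(29/10, 23/10)
obs 2: x=-7/2 → posterior Inverse-Gamma(17/5, 217/40)
obs 3: x=1/2 → posterior Inverse-Gamma(39/10, 131/20)
obs 4: x=-3 → posterior Inverse-Gamma(22/5, 171/20)
obs 5: x=5 → posterior Inverse-Gamma(49/10, 531/20)
obs 6: x=7 → posterior Inverse-Gamma(27/5, 1171/20)
obs 7: x=6 → posterior Inverse-Gamma(59/10, 1661/20)
obs 8: x=3 → posterior Inverse-Gamma(32/5, 1821/20)
obs 9: x=-1 → posterior Inverse-Gamma(69/10, 1821/20)
obs 10: x=-1 → posterior Inverse-Gamma(37/5, 1821/20)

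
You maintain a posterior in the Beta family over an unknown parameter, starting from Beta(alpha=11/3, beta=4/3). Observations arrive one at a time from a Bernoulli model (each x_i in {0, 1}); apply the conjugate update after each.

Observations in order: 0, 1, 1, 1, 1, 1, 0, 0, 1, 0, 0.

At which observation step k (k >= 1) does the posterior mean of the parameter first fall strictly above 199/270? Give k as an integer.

obs 1: x=0 → posterior Beta(11/3, 7/3)
obs 2: x=1 → posterior Beta(14/3, 7/3)
obs 3: x=1 → posterior Beta(17/3, 7/3)
obs 4: x=1 → posterior Beta(20/3, 7/3)
obs 5: x=1 → posterior Beta(23/3, 7/3)
obs 6: x=1 → posterior Beta(26/3, 7/3)
obs 7: x=0 → posterior Beta(26/3, 10/3)
obs 8: x=0 → posterior Beta(26/3, 13/3)
obs 9: x=1 → posterior Beta(29/3, 13/3)
obs 10: x=0 → posterior Beta(29/3, 16/3)
obs 11: x=0 → posterior Beta(29/3, 19/3)

k = 4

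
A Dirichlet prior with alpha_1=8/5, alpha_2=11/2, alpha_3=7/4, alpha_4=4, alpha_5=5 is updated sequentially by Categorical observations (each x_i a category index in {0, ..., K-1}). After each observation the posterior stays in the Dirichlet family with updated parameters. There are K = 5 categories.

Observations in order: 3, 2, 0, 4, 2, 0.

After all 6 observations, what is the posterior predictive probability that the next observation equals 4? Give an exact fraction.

40/159

obs 1: x=3 → posterior Dirichlet(8/5, 11/2, 7/4, 5, 5)
obs 2: x=2 → posterior Dirichlet(8/5, 11/2, 11/4, 5, 5)
obs 3: x=0 → posterior Dirichlet(13/5, 11/2, 11/4, 5, 5)
obs 4: x=4 → posterior Dirichlet(13/5, 11/2, 11/4, 5, 6)
obs 5: x=2 → posterior Dirichlet(13/5, 11/2, 15/4, 5, 6)
obs 6: x=0 → posterior Dirichlet(18/5, 11/2, 15/4, 5, 6)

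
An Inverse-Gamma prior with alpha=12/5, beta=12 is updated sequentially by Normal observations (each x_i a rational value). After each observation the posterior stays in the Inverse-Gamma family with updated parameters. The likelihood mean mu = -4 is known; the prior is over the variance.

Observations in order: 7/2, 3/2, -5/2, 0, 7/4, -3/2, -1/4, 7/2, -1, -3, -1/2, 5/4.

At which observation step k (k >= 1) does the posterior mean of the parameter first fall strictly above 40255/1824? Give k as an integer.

k = 2

obs 1: x=7/2 → posterior Inverse-Gamma(29/10, 321/8)
obs 2: x=3/2 → posterior Inverse-Gamma(17/5, 221/4)
obs 3: x=-5/2 → posterior Inverse-Gamma(39/10, 451/8)
obs 4: x=0 → posterior Inverse-Gamma(22/5, 515/8)
obs 5: x=7/4 → posterior Inverse-Gamma(49/10, 2589/32)
obs 6: x=-3/2 → posterior Inverse-Gamma(27/5, 2689/32)
obs 7: x=-1/4 → posterior Inverse-Gamma(59/10, 1457/16)
obs 8: x=7/2 → posterior Inverse-Gamma(32/5, 1907/16)
obs 9: x=-1 → posterior Inverse-Gamma(69/10, 1979/16)
obs 10: x=-3 → posterior Inverse-Gamma(37/5, 1987/16)
obs 11: x=-1/2 → posterior Inverse-Gamma(79/10, 2085/16)
obs 12: x=5/4 → posterior Inverse-Gamma(42/5, 4611/32)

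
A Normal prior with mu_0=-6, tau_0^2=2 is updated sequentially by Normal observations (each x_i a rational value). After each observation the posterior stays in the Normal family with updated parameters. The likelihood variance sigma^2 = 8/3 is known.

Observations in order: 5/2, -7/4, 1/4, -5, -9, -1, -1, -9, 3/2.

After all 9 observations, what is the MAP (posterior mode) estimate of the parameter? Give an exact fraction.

obs 1: x=5/2 → posterior Normal(-33/14, 8/7)
obs 2: x=-7/4 → posterior Normal(-87/40, 4/5)
obs 3: x=1/4 → posterior Normal(-21/13, 8/13)
obs 4: x=-5 → posterior Normal(-9/4, 1/2)
obs 5: x=-9 → posterior Normal(-63/19, 8/19)
obs 6: x=-1 → posterior Normal(-3, 4/11)
obs 7: x=-1 → posterior Normal(-69/25, 8/25)
obs 8: x=-9 → posterior Normal(-24/7, 2/7)
obs 9: x=3/2 → posterior Normal(-183/62, 8/31)

-183/62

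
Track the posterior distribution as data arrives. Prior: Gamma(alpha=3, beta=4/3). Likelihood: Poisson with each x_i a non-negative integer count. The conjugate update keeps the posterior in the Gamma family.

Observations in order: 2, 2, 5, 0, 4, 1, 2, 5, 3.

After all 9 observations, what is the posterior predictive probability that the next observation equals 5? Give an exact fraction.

763121172459805165260052333572978661851738076203/10170102859315411774579628461341138023025901305856

obs 1: x=2 → posterior Gamma(5, 7/3)
obs 2: x=2 → posterior Gamma(7, 10/3)
obs 3: x=5 → posterior Gamma(12, 13/3)
obs 4: x=0 → posterior Gamma(12, 16/3)
obs 5: x=4 → posterior Gamma(16, 19/3)
obs 6: x=1 → posterior Gamma(17, 22/3)
obs 7: x=2 → posterior Gamma(19, 25/3)
obs 8: x=5 → posterior Gamma(24, 28/3)
obs 9: x=3 → posterior Gamma(27, 31/3)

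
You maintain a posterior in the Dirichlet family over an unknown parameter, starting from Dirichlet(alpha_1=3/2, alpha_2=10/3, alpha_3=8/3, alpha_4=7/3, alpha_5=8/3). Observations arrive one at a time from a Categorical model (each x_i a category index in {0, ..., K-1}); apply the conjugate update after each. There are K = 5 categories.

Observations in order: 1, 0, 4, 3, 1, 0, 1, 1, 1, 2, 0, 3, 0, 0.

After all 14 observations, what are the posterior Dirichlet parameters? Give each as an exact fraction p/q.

alpha_1=13/2, alpha_2=25/3, alpha_3=11/3, alpha_4=13/3, alpha_5=11/3

obs 1: x=1 → posterior Dirichlet(3/2, 13/3, 8/3, 7/3, 8/3)
obs 2: x=0 → posterior Dirichlet(5/2, 13/3, 8/3, 7/3, 8/3)
obs 3: x=4 → posterior Dirichlet(5/2, 13/3, 8/3, 7/3, 11/3)
obs 4: x=3 → posterior Dirichlet(5/2, 13/3, 8/3, 10/3, 11/3)
obs 5: x=1 → posterior Dirichlet(5/2, 16/3, 8/3, 10/3, 11/3)
obs 6: x=0 → posterior Dirichlet(7/2, 16/3, 8/3, 10/3, 11/3)
obs 7: x=1 → posterior Dirichlet(7/2, 19/3, 8/3, 10/3, 11/3)
obs 8: x=1 → posterior Dirichlet(7/2, 22/3, 8/3, 10/3, 11/3)
obs 9: x=1 → posterior Dirichlet(7/2, 25/3, 8/3, 10/3, 11/3)
obs 10: x=2 → posterior Dirichlet(7/2, 25/3, 11/3, 10/3, 11/3)
obs 11: x=0 → posterior Dirichlet(9/2, 25/3, 11/3, 10/3, 11/3)
obs 12: x=3 → posterior Dirichlet(9/2, 25/3, 11/3, 13/3, 11/3)
obs 13: x=0 → posterior Dirichlet(11/2, 25/3, 11/3, 13/3, 11/3)
obs 14: x=0 → posterior Dirichlet(13/2, 25/3, 11/3, 13/3, 11/3)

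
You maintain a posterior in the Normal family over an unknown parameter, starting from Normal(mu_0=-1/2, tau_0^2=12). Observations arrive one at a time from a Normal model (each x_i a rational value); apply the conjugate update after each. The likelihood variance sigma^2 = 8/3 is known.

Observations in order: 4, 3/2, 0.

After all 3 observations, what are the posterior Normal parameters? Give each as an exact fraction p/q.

mu_0=97/58, tau_0^2=24/29

obs 1: x=4 → posterior Normal(35/11, 24/11)
obs 2: x=3/2 → posterior Normal(97/40, 6/5)
obs 3: x=0 → posterior Normal(97/58, 24/29)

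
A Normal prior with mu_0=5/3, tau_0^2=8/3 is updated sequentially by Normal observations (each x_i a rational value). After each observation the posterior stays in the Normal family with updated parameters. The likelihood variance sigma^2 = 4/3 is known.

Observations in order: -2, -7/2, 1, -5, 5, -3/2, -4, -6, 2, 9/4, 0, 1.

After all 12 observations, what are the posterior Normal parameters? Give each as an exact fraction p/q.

mu_0=-119/150, tau_0^2=8/75

obs 1: x=-2 → posterior Normal(-7/9, 8/9)
obs 2: x=-7/2 → posterior Normal(-28/15, 8/15)
obs 3: x=1 → posterior Normal(-22/21, 8/21)
obs 4: x=-5 → posterior Normal(-52/27, 8/27)
obs 5: x=5 → posterior Normal(-2/3, 8/33)
obs 6: x=-3/2 → posterior Normal(-31/39, 8/39)
obs 7: x=-4 → posterior Normal(-11/9, 8/45)
obs 8: x=-6 → posterior Normal(-91/51, 8/51)
obs 9: x=2 → posterior Normal(-79/57, 8/57)
obs 10: x=9/4 → posterior Normal(-131/126, 8/63)
obs 11: x=0 → posterior Normal(-131/138, 8/69)
obs 12: x=1 → posterior Normal(-119/150, 8/75)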